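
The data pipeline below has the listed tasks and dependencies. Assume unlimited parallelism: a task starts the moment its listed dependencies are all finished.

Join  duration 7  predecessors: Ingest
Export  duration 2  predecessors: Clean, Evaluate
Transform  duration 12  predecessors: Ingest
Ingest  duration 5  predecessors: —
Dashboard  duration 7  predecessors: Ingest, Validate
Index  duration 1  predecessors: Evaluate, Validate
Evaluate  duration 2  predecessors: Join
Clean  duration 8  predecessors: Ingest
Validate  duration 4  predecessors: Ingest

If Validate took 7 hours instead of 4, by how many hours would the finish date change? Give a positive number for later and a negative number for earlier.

2

Critical path before the change: Ingest→Transform = 5+12 = 17 giving 17 hours.
Validate has 1 hour of float (longest path through it is 16).
The binding chain switches to Ingest→Validate→Dashboard = 5+7+7 = 19; finish 19 hours.
Change in finish: 19 − 17 = +2 hours.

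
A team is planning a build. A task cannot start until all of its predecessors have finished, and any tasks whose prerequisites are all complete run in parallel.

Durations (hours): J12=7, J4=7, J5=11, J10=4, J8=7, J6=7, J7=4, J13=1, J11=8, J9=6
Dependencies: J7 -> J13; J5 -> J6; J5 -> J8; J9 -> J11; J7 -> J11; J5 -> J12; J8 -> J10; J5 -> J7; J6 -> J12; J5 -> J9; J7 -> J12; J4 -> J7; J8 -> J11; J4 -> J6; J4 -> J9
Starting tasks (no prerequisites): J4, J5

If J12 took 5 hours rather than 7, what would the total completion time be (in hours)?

Critical path before the change: J5→J8→J11 = 11+7+8 = 26 giving 26 hours.
J12 has 1 hour of float (longest path through it is 25).
That remains the longest chain; total 26 hours.

26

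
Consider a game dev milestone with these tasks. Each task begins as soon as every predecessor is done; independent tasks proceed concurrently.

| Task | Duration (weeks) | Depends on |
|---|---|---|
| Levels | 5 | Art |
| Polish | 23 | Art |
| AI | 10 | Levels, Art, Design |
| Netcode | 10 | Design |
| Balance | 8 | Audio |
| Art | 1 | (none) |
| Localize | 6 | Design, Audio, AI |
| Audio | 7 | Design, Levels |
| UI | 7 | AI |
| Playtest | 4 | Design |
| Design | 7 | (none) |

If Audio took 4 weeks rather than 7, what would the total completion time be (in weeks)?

24

Actual critical path: Design→AI→UI = 7+10+7 = 24 ⇒ 24 weeks.
Audio has 2 weeks of float (longest path through it is 22).
The critical path is still Design→AI→UI; finish is now 24 weeks.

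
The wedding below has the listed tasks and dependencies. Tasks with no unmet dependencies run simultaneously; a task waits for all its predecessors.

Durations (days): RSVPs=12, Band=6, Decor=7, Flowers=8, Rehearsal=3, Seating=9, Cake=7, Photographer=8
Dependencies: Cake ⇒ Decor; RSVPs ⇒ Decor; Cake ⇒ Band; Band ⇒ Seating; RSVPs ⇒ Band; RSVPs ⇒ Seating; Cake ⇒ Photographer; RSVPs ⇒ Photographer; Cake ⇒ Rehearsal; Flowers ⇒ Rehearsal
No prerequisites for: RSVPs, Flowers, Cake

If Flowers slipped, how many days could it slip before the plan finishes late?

The longest chain is RSVPs→Band→Seating = 12+6+9 = 27; overall finish 27 days.
The longest chain containing Flowers totals 11 days.
So Flowers can slip 24 − 8 = 16 days.

16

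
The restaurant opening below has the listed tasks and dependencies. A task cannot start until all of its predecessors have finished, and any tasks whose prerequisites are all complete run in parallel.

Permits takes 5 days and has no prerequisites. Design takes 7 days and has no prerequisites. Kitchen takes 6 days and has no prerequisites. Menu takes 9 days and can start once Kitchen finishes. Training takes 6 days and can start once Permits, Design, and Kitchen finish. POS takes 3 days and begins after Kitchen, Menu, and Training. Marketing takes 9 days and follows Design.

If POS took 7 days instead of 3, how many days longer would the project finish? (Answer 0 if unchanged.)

4

Actual critical path: Kitchen→Menu→POS = 6+9+3 = 18 ⇒ 18 days.
Since POS is critical, the +4 change carries straight to that chain (now 22 days).
The critical path is still Kitchen→Menu→POS; finish is now 22 days.
Change in finish: 22 − 18 = +4 days.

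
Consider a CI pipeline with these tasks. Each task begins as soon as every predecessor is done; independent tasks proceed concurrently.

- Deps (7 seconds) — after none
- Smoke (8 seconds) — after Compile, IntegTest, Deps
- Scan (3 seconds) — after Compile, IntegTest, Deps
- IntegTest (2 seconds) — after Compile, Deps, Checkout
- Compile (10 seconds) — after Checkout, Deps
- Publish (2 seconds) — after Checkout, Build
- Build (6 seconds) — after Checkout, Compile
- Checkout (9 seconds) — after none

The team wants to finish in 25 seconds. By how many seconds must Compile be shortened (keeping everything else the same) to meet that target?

4

Current finish: 29 seconds; target: 25.
Compile is on every critical path, so each second cut from Compile cuts the finish by one (this holds down to a finish of 20).
Need 29 − 25 = 4 seconds off Compile → Compile becomes 6 seconds, finish becomes 25.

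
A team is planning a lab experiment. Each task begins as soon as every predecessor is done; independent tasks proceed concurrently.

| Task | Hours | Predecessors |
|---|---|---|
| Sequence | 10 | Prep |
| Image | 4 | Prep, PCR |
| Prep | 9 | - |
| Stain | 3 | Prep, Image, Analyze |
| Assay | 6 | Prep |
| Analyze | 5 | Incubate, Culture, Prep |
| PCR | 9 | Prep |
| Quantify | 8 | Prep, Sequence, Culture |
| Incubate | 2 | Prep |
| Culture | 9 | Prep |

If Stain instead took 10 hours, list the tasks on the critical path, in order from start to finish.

Prep, Culture, Analyze, Stain

Baseline: Prep→Sequence→Quantify = 9+10+8 = 27 → 27 hours.
The longest path through Stain is only 26 hours, so Stain has float 1.
The binding chain switches to Prep→Culture→Analyze→Stain = 9+9+5+10 = 33; finish 33 hours.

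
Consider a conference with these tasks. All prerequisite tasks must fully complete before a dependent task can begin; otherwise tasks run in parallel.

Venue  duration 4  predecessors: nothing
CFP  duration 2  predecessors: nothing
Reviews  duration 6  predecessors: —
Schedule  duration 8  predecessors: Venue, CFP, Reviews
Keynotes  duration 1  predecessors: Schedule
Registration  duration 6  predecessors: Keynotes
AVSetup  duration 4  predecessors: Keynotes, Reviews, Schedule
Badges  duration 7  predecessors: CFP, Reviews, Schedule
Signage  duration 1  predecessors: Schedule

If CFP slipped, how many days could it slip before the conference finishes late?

4

Reviews→Schedule→Keynotes→Registration = 6+8+1+6 = 21 sets the makespan at 21 days.
The longest chain containing CFP totals 17 days.
Float = 21 − 17 = 4.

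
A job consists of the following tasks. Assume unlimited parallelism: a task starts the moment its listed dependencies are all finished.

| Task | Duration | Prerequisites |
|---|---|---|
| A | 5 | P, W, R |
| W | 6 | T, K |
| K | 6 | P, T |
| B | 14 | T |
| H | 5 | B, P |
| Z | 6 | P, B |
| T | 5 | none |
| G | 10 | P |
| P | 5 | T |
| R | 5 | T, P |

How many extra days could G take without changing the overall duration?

T→P→K→W→A = 5+5+6+6+5 = 27 sets the makespan at 27 days.
The longest chain containing G totals 20 days.
Slack of G = 17 − 10 = 7 days.

7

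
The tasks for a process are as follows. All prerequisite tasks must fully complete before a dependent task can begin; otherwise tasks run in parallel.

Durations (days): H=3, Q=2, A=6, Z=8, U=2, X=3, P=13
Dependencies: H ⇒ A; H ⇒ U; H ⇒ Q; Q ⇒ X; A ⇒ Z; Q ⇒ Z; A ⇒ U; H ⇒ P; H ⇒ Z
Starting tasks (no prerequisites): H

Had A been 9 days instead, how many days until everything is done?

Baseline: H→A→Z = 3+6+8 = 17 → 17 days.
A is on the critical path; changing it to 9 makes that path 20 days.
The critical path is still H→A→Z; finish is now 20 days.

20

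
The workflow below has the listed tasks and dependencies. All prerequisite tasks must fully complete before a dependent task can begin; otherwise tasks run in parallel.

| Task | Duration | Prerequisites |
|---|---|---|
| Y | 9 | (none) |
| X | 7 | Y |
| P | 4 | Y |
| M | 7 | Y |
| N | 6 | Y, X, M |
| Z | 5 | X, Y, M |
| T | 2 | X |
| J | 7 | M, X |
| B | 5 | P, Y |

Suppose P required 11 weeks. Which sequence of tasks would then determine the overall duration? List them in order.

Y, P, B

As given, the longest chain is Y→X→J = 9+7+7 = 23, so the finish is 23 weeks.
P is off the critical path — its longest chain is 18 weeks, giving 5 of slack.
Now Y→P→B = 9+11+5 = 25 is longest, so the finish becomes 25 weeks.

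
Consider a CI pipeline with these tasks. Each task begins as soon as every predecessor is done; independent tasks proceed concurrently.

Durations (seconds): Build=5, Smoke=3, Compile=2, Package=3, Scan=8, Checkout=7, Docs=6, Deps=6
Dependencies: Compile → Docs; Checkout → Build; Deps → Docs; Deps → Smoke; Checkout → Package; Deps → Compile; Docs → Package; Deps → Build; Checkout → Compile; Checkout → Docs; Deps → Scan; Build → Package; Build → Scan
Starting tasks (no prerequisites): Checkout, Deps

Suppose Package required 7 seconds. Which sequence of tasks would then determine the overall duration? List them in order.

Checkout, Compile, Docs, Package

Critical path before the change: Checkout→Build→Scan = 7+5+8 = 20 giving 20 seconds.
Package has 2 seconds of float (longest path through it is 18).
The binding chain switches to Checkout→Compile→Docs→Package = 7+2+6+7 = 22; finish 22 seconds.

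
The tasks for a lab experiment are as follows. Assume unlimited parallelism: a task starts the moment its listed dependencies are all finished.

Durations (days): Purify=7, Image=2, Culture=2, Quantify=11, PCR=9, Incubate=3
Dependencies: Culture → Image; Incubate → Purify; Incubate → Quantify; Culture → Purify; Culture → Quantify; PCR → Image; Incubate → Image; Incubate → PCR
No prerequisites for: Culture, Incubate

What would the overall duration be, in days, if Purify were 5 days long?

Critical path before the change: Incubate→PCR→Image = 3+9+2 = 14 giving 14 days.
Purify is off the critical path — its longest chain is 10 days, giving 4 of slack.
That remains the longest chain; total 14 days.

14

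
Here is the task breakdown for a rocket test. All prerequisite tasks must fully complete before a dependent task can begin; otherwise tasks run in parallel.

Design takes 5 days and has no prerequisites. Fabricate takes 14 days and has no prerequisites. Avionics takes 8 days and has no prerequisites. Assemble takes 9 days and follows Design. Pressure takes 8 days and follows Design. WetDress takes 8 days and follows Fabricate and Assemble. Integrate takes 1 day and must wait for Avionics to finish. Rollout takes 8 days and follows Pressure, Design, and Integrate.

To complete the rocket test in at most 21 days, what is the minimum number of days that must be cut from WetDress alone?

1

Current finish: 22 days; target: 21.
WetDress is on every critical path, so each day cut from WetDress cuts the finish by one (this holds down to a finish of 21).
Need 22 − 21 = 1 day off WetDress → WetDress becomes 7 days, finish becomes 21.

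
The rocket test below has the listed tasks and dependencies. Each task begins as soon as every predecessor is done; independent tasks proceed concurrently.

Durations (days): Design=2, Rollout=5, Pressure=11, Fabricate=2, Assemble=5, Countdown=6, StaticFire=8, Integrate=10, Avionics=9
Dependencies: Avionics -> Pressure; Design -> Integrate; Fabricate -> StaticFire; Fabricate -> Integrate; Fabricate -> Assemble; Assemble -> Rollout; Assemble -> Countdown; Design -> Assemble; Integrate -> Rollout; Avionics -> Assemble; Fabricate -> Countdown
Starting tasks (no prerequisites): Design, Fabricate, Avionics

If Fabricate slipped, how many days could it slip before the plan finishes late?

3

Critical path: Avionics→Assemble→Countdown = 9+5+6 = 20, so the finish is 20 days.
Fabricate finishes as early as 2 and must finish by 5.
So Fabricate can slip 5 − 2 = 3 days.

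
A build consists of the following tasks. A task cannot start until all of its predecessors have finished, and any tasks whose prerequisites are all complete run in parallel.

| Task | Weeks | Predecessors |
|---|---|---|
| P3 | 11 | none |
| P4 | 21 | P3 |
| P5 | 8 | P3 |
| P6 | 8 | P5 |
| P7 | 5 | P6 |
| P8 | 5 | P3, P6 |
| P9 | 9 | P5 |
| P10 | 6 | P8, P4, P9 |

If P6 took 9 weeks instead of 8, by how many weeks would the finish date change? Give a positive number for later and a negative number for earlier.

1

Critical path before the change: P3→P5→P6→P8→P10 = 11+8+8+5+6 = 38 giving 38 weeks.
P6 lies on that path, so at 9 weeks the path becomes 39 weeks.
The critical path is still P3→P5→P6→P8→P10; finish is now 39 weeks.
Change in finish: 39 − 38 = +1 weeks.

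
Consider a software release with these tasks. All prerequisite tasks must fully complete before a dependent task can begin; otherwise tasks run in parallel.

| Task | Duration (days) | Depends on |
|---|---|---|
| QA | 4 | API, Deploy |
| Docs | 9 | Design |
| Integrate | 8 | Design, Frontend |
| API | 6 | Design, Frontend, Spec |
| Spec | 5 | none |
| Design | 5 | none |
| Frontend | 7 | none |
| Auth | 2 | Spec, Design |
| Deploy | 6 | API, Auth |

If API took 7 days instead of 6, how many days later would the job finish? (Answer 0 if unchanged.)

1

As given, the longest chain is Frontend→API→Deploy→QA = 7+6+6+4 = 23, so the finish is 23 days.
Since API is critical, the +1 change carries straight to that chain (now 24 days).
No other chain overtakes it, so the finish is 24 days.
Change in finish: 24 − 23 = +1 days.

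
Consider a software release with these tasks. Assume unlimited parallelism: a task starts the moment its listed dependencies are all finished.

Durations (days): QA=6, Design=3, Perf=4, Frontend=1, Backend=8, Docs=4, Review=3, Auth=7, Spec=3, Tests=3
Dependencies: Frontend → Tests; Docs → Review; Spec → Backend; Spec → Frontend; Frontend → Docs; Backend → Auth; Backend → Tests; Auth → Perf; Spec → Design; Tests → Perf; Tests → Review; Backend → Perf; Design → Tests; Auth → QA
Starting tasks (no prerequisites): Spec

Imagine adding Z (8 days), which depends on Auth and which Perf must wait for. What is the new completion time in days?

Originally the schedule takes 24 days.
With Z inserted, Perf now waits for max(Tests, Auth, Backend, Z).
New critical path: Spec→Backend→Auth→Z→Perf = 3+8+7+8+4 = 30 ⇒ 30 days.

30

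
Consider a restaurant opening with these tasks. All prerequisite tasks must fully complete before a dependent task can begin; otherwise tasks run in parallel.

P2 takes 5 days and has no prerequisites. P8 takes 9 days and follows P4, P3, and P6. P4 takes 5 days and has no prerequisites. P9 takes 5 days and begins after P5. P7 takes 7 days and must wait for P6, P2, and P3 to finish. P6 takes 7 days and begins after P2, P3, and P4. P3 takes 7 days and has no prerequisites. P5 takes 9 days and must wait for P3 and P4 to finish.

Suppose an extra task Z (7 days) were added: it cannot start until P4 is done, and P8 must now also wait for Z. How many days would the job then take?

23

Originally the job takes 23 days.
With Z inserted, P8 now waits for max(P4, P3, P6, Z).
New critical path: P3→P6→P8 = 7+7+9 = 23 ⇒ 23 days.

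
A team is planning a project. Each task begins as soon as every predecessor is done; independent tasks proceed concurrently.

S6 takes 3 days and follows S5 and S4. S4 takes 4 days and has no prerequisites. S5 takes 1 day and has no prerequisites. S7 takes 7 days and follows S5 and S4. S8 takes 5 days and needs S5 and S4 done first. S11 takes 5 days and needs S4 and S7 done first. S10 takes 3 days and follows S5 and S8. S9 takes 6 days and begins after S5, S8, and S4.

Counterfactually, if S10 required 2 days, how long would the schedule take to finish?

16

Baseline: S4→S7→S11 = 4+7+5 = 16 → 16 days.
The longest path through S10 is only 12 days, so S10 has float 4.
That remains the longest chain; total 16 days.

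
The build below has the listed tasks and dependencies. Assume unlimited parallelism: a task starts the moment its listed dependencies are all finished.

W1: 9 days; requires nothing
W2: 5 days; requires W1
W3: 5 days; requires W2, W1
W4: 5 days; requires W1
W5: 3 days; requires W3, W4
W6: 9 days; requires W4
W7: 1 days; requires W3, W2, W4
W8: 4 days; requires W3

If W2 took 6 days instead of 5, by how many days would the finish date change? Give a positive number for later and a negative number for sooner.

1

Critical path before the change: W1→W2→W3→W8 = 9+5+5+4 = 23 giving 23 days.
W2 lies on that path, so at 6 days the path becomes 24 days.
The critical path is still W1→W2→W3→W8; finish is now 24 days.
Change in finish: 24 − 23 = +1 days.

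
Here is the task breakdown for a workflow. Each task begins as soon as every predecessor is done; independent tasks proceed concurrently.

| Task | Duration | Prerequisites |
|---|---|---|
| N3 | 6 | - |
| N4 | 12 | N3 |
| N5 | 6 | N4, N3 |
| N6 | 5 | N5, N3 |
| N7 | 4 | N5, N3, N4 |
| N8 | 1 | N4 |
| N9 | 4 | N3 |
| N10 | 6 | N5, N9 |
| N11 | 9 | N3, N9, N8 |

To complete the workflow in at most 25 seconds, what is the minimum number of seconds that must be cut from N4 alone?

5

Current finish: 30 seconds; target: 25.
N4 is on every critical path, so each second cut from N4 cuts the finish by one (this holds down to a finish of 19).
Need 30 − 25 = 5 seconds off N4 → N4 becomes 7 seconds, finish becomes 25.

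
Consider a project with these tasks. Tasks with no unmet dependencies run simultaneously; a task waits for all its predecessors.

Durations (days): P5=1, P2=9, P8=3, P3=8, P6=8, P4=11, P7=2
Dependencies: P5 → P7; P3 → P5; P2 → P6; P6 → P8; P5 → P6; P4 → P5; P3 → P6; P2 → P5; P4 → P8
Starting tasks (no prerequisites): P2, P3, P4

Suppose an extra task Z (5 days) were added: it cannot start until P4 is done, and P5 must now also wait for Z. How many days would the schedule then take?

Originally the schedule takes 23 days.
With Z inserted, P5 now waits for max(P2, P4, P3, Z).
New critical path: P4→Z→P5→P6→P8 = 11+5+1+8+3 = 28 ⇒ 28 days.

28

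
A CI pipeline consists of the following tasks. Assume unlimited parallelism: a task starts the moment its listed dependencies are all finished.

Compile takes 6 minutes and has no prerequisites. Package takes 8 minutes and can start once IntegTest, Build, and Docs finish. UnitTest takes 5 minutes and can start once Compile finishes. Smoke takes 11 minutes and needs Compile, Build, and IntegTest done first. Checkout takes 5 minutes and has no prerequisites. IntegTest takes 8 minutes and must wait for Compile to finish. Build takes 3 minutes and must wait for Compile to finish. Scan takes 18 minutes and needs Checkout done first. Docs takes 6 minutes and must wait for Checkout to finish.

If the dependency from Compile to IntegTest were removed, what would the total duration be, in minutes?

23

Before: longest chain Compile→IntegTest→Smoke = 6+8+11 = 25, finish 25.
Without Compile→IntegTest, IntegTest's earliest start moves from 6 to 0.
The longest chain is now Checkout→Scan = 5+18 = 23, so the project takes 23 minutes.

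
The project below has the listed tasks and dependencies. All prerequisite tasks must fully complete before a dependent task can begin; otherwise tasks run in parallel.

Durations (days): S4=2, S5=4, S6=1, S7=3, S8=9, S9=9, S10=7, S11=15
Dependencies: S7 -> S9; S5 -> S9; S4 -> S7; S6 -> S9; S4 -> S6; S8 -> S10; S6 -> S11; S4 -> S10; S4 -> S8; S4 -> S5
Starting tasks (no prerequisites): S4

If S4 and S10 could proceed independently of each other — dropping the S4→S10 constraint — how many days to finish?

Original critical path: S4→S6→S11 = 2+1+15 = 18 ⇒ 18 days.
Dropping S4→S10 doesn't change S10's earliest start (11); another predecessor still binds.
New critical path: S4→S6→S11 = 2+1+15 = 18 ⇒ 18 days.

18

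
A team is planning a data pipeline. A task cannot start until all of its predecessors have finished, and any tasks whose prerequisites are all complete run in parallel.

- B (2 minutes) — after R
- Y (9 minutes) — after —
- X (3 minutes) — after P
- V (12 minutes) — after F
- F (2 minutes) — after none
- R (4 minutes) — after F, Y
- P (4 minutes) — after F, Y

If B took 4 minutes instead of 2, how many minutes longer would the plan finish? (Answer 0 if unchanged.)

1

The binding path is Y→P→X = 9+4+3 = 16; finish at 16 minutes.
B is off the critical path — its longest chain is 15 minutes, giving 1 of slack.
The binding chain switches to Y→R→B = 9+4+4 = 17; finish 17 minutes.
Change in finish: 17 − 16 = +1 minutes.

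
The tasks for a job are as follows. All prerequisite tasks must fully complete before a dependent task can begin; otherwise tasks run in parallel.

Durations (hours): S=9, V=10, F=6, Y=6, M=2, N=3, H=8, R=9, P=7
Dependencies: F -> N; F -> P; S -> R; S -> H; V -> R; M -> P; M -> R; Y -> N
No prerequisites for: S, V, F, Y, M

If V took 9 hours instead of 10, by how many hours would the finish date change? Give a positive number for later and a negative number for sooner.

-1

Actual critical path: V→R = 10+9 = 19 ⇒ 19 hours.
Since V is critical, the -1 change carries straight to that chain (now 18 hours).
New critical path: S→R = 9+9 = 18 ⇒ 18 hours.
Change in finish: 18 − 19 = -1 hours.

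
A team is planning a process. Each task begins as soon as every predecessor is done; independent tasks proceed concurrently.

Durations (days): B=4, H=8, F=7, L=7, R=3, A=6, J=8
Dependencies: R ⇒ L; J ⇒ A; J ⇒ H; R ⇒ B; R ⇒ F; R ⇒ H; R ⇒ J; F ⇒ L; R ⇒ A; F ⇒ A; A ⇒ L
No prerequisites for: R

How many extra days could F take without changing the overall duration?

1

R→J→A→L = 3+8+6+7 = 24 sets the makespan at 24 days.
Longest path through F: 23 days (earliest finish 10, latest finish 11).
Float = 24 − 23 = 1.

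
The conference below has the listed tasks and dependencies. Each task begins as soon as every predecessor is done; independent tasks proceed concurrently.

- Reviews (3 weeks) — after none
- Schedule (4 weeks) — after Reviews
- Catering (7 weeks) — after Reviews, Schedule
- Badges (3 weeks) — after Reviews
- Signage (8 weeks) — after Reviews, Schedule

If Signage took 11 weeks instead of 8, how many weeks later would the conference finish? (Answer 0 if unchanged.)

Baseline: Reviews→Schedule→Signage = 3+4+8 = 15 → 15 weeks.
Signage is on the critical path; changing it to 11 makes that path 18 weeks.
The critical path is still Reviews→Schedule→Signage; finish is now 18 weeks.
Change in finish: 18 − 15 = +3 weeks.

3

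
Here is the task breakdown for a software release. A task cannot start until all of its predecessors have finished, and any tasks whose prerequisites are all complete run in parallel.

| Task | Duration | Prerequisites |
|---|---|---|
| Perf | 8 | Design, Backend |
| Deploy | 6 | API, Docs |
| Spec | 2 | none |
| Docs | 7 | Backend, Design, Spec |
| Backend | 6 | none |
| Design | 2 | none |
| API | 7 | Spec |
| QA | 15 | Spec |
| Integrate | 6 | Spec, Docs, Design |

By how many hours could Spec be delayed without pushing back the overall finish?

Critical path: Backend→Docs→Deploy = 6+7+6 = 19, so the finish is 19 hours.
Longest path through Spec: 17 hours (earliest finish 2, latest finish 4).
Slack of Spec = 2 − 0 = 2 hours.

2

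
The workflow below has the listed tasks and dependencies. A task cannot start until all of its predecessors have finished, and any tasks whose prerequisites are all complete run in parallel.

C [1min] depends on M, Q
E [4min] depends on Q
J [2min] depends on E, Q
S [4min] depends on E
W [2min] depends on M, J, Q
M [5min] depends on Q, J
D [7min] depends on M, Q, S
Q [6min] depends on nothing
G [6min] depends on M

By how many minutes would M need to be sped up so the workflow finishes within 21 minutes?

Current finish: 24 minutes; target: 21.
M is on every critical path, so each minute cut from M cuts the finish by one (this holds down to a finish of 21).
Need 24 − 21 = 3 minutes off M → M becomes 2 minutes, finish becomes 21.

3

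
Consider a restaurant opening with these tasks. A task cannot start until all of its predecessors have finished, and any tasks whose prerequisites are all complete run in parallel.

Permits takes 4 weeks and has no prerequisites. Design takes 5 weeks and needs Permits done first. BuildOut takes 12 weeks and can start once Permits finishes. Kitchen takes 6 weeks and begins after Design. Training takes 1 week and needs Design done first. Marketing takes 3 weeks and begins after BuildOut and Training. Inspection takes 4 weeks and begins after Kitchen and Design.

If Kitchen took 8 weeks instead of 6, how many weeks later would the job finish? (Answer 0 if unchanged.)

2

As given, the longest chain is Permits→Design→Kitchen→Inspection = 4+5+6+4 = 19, so the finish is 19 weeks.
Kitchen is on the critical path; changing it to 8 makes that path 21 weeks.
The critical path is still Permits→Design→Kitchen→Inspection; finish is now 21 weeks.
Change in finish: 21 − 19 = +2 weeks.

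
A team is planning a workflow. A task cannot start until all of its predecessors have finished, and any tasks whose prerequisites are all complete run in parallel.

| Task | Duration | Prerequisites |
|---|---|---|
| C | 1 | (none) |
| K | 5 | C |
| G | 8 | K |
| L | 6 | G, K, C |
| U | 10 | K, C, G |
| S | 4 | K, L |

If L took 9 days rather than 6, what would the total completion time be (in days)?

27

Actual critical path: C→K→G→L→S = 1+5+8+6+4 = 24 ⇒ 24 days.
L lies on that path, so at 9 days the path becomes 27 days.
The critical path is still C→K→G→L→S; finish is now 27 days.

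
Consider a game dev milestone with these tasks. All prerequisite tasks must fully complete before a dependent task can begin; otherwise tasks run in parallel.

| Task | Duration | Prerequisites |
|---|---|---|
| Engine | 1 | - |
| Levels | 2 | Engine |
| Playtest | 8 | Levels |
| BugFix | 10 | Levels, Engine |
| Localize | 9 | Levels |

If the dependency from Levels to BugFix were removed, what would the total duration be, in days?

12

Original critical path: Engine→Levels→BugFix = 1+2+10 = 13 ⇒ 13 days.
Without Levels→BugFix, BugFix's earliest start moves from 3 to 1.
After: Engine→Levels→Localize = 1+2+9 = 12 → 12 days.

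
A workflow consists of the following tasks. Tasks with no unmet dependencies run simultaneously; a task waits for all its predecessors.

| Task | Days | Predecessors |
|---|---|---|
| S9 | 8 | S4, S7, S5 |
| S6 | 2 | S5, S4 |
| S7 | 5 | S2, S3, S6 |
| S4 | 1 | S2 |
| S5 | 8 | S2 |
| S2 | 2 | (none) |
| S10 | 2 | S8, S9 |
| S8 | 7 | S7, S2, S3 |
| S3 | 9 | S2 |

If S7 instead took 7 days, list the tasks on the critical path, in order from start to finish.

The binding path is S2→S5→S6→S7→S9→S10 = 2+8+2+5+8+2 = 27; finish at 27 days.
S7 lies on that path, so at 7 days the path becomes 29 days.
No other chain overtakes it, so the finish is 29 days.

S2, S5, S6, S7, S9, S10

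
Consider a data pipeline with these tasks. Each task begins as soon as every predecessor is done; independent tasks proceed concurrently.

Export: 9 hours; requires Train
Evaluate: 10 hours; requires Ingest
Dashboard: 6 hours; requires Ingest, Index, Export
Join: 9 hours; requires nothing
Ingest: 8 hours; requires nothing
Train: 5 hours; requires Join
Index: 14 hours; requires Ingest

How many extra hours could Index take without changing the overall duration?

Critical path: Join→Train→Export→Dashboard = 9+5+9+6 = 29, so the finish is 29 hours.
The longest chain containing Index totals 28 hours.
Float = 29 − 28 = 1.

1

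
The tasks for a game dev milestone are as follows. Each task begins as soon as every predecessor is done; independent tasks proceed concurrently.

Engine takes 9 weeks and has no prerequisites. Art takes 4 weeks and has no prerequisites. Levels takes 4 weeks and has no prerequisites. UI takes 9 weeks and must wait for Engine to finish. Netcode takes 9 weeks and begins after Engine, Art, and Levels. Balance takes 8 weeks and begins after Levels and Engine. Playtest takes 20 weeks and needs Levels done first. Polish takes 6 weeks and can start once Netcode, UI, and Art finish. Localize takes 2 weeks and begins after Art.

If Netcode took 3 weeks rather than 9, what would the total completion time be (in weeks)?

As given, the longest chain is Engine→Netcode→Polish = 9+9+6 = 24, so the finish is 24 weeks.
Since Netcode is critical, the -6 change carries straight to that chain (now 18 weeks).
The binding chain switches to Engine→UI→Polish = 9+9+6 = 24; finish 24 weeks.

24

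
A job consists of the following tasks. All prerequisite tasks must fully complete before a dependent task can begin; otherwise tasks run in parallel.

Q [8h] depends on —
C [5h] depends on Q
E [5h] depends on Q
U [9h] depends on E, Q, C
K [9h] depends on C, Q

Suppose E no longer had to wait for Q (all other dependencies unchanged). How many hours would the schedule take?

With the dependency in place, Q→C→U = 8+5+9 = 22 sets the finish at 22 hours.
Without Q→E, E's earliest start moves from 8 to 0.
After: Q→C→U = 8+5+9 = 22 → 22 hours.

22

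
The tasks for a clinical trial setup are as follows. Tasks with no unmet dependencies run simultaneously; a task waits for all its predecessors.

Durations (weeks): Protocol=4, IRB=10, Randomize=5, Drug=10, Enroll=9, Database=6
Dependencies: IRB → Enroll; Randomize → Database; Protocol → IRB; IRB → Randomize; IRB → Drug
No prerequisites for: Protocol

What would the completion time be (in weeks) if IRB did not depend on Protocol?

21

Before: longest chain Protocol→IRB→Randomize→Database = 4+10+5+6 = 25, finish 25.
Without Protocol→IRB, IRB's earliest start moves from 4 to 0.
The longest chain is now IRB→Randomize→Database = 10+5+6 = 21, so the clinical trial setup takes 21 weeks.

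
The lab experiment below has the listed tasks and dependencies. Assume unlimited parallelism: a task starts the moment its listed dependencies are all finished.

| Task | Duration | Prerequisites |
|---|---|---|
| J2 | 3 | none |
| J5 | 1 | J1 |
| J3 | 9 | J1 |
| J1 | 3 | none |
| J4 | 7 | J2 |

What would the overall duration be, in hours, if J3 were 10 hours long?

13

As given, the longest chain is J1→J3 = 3+9 = 12, so the finish is 12 hours.
J3 is on the critical path; changing it to 10 makes that path 13 hours.
No other chain overtakes it, so the finish is 13 hours.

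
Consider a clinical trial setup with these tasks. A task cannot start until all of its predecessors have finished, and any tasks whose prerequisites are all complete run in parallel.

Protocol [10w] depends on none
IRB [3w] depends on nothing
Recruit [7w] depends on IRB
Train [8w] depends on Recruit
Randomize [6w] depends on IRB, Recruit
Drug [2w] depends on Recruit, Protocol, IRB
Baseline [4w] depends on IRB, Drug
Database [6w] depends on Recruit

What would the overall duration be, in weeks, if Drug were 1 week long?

The binding path is IRB→Recruit→Train = 3+7+8 = 18; finish at 18 weeks.
Drug has 2 weeks of float (longest path through it is 16).
That remains the longest chain; total 18 weeks.

18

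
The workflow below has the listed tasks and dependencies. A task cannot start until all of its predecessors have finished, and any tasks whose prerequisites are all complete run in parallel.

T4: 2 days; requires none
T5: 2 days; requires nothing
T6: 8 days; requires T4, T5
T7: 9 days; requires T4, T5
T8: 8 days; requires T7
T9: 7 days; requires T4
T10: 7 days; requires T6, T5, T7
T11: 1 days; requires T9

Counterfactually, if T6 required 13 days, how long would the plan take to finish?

22

The binding path is T4→T7→T8 = 2+9+8 = 19; finish at 19 days.
T6 has 2 days of float (longest path through it is 17).
Now T4→T6→T10 = 2+13+7 = 22 is longest, so the finish becomes 22 days.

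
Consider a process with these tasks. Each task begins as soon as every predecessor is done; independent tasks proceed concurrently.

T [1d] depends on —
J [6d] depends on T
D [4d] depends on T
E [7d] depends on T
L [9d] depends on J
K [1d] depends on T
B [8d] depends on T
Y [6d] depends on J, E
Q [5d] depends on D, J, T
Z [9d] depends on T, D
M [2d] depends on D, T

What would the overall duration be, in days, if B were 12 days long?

16

As given, the longest chain is T→J→L = 1+6+9 = 16, so the finish is 16 days.
B has 7 days of float (longest path through it is 9).
That remains the longest chain; total 16 days.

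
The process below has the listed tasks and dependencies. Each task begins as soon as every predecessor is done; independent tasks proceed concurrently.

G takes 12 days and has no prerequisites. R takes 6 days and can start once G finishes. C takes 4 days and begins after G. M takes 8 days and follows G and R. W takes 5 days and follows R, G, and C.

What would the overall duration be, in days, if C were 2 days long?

The binding path is G→R→M = 12+6+8 = 26; finish at 26 days.
The longest path through C is only 21 days, so C has float 5.
That remains the longest chain; total 26 days.

26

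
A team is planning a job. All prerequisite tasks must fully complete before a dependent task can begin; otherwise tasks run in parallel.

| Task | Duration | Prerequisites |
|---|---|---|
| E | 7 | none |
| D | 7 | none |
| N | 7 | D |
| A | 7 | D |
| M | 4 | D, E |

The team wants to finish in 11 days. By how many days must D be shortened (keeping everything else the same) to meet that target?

Current finish: 14 days; target: 11.
D is on every critical path, so each day cut from D cuts the finish by one (this holds down to a finish of 11).
Need 14 − 11 = 3 days off D → D becomes 4 days, finish becomes 11.

3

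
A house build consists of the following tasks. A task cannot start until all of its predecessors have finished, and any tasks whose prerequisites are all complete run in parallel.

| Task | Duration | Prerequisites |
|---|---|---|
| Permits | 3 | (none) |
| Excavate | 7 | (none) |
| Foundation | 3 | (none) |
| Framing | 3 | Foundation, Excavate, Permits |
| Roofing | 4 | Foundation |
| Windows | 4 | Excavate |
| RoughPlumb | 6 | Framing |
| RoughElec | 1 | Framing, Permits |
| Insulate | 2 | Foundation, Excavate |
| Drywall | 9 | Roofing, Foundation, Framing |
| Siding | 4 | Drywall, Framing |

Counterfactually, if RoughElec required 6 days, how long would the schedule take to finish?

Baseline: Excavate→Framing→Drywall→Siding = 7+3+9+4 = 23 → 23 days.
RoughElec has 12 days of float (longest path through it is 11).
The critical path is still Excavate→Framing→Drywall→Siding; finish is now 23 days.

23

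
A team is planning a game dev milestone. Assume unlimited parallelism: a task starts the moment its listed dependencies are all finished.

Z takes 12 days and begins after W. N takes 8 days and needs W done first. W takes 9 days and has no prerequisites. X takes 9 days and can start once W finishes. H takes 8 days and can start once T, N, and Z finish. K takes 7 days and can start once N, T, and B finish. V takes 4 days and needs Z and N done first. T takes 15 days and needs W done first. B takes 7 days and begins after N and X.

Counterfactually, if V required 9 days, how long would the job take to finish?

32

Baseline: W→T→H = 9+15+8 = 32 → 32 days.
V is off the critical path — its longest chain is 25 days, giving 7 of slack.
The critical path is still W→T→H; finish is now 32 days.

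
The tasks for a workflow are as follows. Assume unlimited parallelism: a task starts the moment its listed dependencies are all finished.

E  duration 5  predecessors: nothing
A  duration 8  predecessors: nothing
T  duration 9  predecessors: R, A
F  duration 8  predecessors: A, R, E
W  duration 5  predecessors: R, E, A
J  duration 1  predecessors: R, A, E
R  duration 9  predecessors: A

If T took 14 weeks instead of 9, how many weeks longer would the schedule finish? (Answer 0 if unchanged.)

The binding path is A→R→T = 8+9+9 = 26; finish at 26 weeks.
T is on the critical path; changing it to 14 makes that path 31 weeks.
The critical path is still A→R→T; finish is now 31 weeks.
Change in finish: 31 − 26 = +5 weeks.

5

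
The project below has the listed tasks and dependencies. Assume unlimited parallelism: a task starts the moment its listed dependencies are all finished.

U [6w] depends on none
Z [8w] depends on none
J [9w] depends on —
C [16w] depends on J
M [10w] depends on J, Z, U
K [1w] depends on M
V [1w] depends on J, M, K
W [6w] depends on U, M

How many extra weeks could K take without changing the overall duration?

Critical path: J→C = 9+16 = 25, so the finish is 25 weeks.
Longest path through K: 21 weeks (earliest finish 20, latest finish 24).
Slack of K = 23 − 19 = 4 weeks.

4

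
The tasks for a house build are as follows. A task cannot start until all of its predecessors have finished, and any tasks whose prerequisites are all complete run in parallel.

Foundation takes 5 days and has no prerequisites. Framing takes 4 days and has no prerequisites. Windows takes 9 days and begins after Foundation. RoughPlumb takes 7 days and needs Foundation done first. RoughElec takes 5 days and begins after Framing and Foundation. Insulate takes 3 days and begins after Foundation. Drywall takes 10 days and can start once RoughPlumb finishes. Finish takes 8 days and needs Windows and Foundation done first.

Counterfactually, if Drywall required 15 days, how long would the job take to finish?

The binding path is Foundation→RoughPlumb→Drywall = 5+7+10 = 22; finish at 22 days.
Drywall is on the critical path; changing it to 15 makes that path 27 days.
That remains the longest chain; total 27 days.

27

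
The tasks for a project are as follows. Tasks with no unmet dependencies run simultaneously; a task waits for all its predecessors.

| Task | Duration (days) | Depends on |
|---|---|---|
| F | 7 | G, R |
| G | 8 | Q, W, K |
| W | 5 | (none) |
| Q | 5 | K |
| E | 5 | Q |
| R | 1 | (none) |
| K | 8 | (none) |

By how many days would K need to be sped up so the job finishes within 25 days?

3

Current finish: 28 days; target: 25.
K is on every critical path, so each day cut from K cuts the finish by one (this holds down to a finish of 21).
Need 28 − 25 = 3 days off K → K becomes 5 days, finish becomes 25.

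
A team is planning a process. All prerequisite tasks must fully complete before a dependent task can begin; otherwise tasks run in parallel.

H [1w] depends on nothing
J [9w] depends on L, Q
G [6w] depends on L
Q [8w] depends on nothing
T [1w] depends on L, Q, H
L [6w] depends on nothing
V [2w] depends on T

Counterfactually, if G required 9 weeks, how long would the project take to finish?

17

Actual critical path: Q→J = 8+9 = 17 ⇒ 17 weeks.
The longest path through G is only 12 weeks, so G has float 5.
The critical path is still Q→J; finish is now 17 weeks.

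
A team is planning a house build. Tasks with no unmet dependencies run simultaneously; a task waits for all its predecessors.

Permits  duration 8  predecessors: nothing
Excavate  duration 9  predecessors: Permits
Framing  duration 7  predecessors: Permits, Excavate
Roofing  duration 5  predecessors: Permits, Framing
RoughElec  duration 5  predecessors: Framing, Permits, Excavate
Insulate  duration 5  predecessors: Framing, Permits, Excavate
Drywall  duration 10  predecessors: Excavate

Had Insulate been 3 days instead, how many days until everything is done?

The binding path is Permits→Excavate→Framing→Insulate = 8+9+7+5 = 29; finish at 29 days.
Since Insulate is critical, the -2 change carries straight to that chain (now 27 days).
New critical path: Permits→Excavate→Framing→Roofing = 8+9+7+5 = 29 ⇒ 29 days.

29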